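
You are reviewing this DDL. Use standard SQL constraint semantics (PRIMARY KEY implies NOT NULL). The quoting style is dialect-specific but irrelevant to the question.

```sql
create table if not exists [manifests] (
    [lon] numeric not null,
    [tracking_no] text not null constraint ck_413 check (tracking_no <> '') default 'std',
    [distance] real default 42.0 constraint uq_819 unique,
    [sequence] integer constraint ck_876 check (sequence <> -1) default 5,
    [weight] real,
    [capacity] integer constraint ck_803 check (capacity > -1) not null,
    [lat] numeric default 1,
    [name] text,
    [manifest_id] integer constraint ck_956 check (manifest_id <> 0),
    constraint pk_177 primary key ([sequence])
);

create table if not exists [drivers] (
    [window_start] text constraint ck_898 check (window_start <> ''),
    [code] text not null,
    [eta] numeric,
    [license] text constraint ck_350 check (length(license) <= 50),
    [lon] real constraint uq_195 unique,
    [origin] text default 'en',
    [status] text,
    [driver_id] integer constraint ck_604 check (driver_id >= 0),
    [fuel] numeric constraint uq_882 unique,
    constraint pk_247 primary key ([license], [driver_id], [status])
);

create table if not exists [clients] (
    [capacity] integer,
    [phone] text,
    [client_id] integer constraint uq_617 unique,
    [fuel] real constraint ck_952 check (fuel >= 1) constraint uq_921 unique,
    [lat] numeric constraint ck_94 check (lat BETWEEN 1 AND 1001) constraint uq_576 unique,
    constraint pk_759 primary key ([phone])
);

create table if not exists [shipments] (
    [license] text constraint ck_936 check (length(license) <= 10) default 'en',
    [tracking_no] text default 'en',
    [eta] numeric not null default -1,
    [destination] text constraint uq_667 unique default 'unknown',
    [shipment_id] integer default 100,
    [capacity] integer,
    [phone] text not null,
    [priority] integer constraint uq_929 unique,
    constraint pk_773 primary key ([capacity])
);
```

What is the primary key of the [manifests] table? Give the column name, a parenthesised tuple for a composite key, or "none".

sequence

sequence is declared PRIMARY KEY as a table-level PRIMARY KEY clause.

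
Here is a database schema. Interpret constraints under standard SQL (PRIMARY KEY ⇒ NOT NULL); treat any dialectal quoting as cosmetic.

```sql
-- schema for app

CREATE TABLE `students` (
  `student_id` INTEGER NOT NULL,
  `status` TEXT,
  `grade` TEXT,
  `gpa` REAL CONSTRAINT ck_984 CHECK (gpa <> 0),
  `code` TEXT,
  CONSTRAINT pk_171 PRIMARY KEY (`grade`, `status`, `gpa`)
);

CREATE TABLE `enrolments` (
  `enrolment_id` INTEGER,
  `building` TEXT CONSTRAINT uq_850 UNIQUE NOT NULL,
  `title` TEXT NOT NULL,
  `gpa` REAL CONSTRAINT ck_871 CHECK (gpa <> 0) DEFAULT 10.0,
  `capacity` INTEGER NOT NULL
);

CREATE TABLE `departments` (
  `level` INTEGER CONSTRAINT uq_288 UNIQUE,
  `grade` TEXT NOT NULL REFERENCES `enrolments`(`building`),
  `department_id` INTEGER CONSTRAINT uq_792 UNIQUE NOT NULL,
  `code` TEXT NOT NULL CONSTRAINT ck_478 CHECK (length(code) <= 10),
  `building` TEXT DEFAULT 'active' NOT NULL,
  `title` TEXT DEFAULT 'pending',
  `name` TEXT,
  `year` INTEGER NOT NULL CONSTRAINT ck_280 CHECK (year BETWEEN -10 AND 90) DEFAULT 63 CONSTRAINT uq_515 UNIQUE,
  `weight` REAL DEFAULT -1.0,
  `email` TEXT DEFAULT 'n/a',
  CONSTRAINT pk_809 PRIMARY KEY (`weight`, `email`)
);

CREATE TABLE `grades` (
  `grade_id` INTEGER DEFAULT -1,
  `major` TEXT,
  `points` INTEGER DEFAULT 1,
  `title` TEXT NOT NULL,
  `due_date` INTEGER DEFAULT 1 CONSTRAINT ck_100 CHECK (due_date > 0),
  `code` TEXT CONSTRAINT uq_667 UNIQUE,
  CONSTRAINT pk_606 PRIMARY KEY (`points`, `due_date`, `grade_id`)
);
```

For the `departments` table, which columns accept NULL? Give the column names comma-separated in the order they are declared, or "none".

- level: UNIQUE does not imply NOT NULL → nullable.
- grade: declared NOT NULL → not nullable.
- department_id: declared NOT NULL → not nullable.
- code: declared NOT NULL → not nullable.
- building: declared NOT NULL → not nullable.
- title: DEFAULT only fills an omitted column; an explicit NULL is still allowed → nullable.
- name: no NOT NULL constraint applies → nullable.
- year: declared NOT NULL → not nullable.
- weight: part of the PRIMARY KEY, which implies NOT NULL → not nullable.
- email: part of the PRIMARY KEY, which implies NOT NULL → not nullable.

level, title, name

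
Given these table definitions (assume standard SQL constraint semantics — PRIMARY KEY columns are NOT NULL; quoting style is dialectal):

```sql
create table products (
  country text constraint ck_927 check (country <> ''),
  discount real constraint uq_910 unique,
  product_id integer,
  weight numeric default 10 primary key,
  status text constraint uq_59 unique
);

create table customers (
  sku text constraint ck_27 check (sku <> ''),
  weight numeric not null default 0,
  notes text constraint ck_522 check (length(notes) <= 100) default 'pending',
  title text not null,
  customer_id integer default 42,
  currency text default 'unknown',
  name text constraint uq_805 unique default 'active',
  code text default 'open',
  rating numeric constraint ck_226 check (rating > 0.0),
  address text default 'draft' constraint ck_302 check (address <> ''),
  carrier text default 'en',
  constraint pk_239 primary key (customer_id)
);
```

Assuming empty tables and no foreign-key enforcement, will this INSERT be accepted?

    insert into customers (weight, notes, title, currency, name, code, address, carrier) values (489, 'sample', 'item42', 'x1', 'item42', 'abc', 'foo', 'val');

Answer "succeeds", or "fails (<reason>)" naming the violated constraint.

NOT NULL columns: customer_id defaults to 42; title is supplied; weight is supplied.
CHECK constraints: 'sample' satisfies (length(notes) <= 100); 'foo' satisfies (address <> '').
No constraint is violated.

succeeds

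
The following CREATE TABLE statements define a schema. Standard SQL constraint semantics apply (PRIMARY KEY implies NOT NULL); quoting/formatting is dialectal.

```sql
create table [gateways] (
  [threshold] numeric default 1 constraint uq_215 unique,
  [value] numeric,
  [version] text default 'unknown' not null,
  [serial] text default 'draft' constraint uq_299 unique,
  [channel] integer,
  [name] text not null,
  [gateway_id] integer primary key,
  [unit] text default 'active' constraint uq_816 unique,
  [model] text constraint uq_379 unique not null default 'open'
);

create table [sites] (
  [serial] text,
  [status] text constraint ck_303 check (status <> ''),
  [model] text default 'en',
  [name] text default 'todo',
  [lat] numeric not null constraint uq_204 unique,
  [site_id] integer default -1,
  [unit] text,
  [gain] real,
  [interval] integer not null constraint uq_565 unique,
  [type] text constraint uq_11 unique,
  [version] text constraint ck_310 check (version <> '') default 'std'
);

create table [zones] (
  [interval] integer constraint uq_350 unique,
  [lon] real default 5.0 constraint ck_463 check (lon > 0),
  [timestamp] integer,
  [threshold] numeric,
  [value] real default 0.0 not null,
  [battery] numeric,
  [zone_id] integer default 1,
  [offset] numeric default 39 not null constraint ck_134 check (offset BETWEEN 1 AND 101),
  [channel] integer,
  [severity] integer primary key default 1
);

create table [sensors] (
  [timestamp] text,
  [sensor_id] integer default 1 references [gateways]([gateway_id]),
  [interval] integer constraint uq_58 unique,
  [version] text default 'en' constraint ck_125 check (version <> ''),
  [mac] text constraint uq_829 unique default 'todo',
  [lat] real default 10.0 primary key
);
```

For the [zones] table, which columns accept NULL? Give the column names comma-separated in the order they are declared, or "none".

- interval: UNIQUE does not imply NOT NULL → nullable.
- lon: CHECK does not forbid NULL (a CHECK constraint passes when its expression is NULL) → nullable.
- timestamp: no NOT NULL constraint applies → nullable.
- threshold: no NOT NULL constraint applies → nullable.
- value: declared NOT NULL → not nullable.
- battery: no NOT NULL constraint applies → nullable.
- zone_id: DEFAULT only fills an omitted column; an explicit NULL is still allowed → nullable.
- offset: declared NOT NULL → not nullable.
- channel: no NOT NULL constraint applies → nullable.
- severity: part of the PRIMARY KEY, which implies NOT NULL → not nullable.

interval, lon, timestamp, threshold, battery, zone_id, channel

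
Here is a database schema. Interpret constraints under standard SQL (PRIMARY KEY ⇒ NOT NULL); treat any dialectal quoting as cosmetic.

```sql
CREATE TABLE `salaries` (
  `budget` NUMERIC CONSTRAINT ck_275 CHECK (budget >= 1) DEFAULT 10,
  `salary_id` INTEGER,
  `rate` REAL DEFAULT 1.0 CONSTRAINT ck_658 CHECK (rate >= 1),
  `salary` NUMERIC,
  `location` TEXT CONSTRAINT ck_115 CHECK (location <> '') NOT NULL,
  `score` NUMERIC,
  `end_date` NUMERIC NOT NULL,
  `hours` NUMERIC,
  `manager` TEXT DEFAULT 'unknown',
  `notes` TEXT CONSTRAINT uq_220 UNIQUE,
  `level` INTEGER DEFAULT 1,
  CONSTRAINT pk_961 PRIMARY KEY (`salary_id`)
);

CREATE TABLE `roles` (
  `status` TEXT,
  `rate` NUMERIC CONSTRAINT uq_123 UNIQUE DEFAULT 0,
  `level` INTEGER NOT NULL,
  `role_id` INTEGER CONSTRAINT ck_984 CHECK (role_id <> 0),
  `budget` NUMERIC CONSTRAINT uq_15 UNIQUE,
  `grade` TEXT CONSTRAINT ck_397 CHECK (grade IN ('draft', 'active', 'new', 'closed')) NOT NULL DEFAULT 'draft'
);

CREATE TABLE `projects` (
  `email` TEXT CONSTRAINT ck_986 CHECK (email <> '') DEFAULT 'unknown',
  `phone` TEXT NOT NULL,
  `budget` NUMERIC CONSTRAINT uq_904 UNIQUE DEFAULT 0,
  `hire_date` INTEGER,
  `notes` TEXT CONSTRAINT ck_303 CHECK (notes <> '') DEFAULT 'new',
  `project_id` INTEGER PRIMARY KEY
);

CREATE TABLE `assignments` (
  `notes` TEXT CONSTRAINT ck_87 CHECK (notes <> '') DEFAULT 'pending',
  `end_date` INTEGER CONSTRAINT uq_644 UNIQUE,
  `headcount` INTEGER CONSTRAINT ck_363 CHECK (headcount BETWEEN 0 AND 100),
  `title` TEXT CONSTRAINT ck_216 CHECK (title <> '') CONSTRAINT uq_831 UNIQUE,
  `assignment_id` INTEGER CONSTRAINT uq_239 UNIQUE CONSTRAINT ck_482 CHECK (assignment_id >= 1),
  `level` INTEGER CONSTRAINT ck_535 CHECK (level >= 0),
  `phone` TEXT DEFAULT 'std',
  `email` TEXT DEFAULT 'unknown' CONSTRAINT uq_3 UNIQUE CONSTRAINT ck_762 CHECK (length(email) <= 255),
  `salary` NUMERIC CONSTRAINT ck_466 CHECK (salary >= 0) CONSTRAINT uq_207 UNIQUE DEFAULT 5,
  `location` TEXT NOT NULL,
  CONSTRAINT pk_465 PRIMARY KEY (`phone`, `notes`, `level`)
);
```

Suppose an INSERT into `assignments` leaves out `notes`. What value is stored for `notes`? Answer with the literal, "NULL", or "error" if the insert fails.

'pending'

notes has an explicit DEFAULT 'pending'.
When the column is omitted from an INSERT, that default is used.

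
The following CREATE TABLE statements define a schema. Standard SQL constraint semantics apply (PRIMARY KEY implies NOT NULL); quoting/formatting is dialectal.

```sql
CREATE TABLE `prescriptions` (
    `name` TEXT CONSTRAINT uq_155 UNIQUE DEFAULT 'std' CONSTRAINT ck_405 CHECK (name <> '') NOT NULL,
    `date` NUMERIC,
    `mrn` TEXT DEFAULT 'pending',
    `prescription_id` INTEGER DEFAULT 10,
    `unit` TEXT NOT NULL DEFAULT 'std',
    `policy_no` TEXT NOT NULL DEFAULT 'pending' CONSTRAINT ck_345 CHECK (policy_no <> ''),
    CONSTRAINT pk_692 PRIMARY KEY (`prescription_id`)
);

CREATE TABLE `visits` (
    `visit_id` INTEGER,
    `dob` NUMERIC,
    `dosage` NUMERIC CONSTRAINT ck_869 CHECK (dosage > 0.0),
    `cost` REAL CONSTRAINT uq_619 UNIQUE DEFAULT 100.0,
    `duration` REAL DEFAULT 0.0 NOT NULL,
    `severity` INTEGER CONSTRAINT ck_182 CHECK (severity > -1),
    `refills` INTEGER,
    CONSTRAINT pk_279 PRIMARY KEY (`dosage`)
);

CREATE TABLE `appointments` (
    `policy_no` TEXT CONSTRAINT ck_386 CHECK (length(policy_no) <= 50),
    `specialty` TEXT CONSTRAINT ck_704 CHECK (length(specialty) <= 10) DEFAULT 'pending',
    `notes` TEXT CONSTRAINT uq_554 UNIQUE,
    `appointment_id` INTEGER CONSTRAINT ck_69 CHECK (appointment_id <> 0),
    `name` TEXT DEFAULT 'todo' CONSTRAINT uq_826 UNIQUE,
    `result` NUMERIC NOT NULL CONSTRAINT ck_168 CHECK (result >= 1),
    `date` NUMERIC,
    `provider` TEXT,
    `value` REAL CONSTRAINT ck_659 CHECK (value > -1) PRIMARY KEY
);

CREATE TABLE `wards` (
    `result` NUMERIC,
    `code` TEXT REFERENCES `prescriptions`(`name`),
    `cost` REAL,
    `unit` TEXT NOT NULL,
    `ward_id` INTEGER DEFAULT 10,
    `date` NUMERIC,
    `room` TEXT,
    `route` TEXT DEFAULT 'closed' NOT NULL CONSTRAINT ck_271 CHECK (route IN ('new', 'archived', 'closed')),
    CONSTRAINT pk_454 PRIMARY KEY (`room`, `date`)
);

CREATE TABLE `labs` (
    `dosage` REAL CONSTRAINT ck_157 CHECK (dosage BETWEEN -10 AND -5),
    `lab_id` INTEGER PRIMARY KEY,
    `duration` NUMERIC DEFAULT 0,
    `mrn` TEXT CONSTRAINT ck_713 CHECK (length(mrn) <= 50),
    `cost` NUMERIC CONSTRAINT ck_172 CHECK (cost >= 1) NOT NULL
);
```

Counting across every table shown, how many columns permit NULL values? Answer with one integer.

21

prescriptions: 2 nullable (date, mrn — PK (prescription_id) and explicit NOT NULL columns excluded).
visits: 5 nullable (visit_id, dob, cost, severity, refills — PK (dosage) and explicit NOT NULL columns excluded).
appointments: 7 nullable (policy_no, specialty, notes, appointment_id, name, date, provider — PK (value) and explicit NOT NULL columns excluded).
wards: 4 nullable (result, code, cost, ward_id — PK (room, date) and explicit NOT NULL columns excluded).
labs: 3 nullable (dosage, duration, mrn — PK (lab_id) and explicit NOT NULL columns excluded).
Total: 2 + 5 + 7 + 4 + 3 = 21.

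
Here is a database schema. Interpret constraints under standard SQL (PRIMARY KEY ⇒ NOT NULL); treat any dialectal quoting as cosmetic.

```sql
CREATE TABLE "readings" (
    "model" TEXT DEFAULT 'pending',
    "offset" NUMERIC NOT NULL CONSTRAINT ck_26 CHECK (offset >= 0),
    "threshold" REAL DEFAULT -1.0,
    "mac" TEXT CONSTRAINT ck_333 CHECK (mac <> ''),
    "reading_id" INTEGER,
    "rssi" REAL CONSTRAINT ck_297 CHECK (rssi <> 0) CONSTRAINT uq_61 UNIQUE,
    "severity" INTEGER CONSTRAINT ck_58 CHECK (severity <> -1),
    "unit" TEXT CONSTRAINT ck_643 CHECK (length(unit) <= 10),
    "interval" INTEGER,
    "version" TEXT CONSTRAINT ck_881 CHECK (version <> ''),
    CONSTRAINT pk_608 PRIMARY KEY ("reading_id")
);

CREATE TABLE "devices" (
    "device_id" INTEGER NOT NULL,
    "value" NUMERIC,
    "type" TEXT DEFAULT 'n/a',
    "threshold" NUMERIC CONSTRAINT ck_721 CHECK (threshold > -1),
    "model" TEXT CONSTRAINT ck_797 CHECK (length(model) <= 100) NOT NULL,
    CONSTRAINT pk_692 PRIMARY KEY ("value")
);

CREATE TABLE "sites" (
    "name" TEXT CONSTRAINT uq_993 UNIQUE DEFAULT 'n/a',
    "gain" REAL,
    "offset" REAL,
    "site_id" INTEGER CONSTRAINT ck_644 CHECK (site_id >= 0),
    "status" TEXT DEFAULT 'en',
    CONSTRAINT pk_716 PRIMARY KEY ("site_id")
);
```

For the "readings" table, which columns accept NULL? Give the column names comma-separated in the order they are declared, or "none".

- model: DEFAULT only fills an omitted column; an explicit NULL is still allowed → nullable.
- offset: declared NOT NULL → not nullable.
- threshold: DEFAULT only fills an omitted column; an explicit NULL is still allowed → nullable.
- mac: CHECK does not forbid NULL (a CHECK constraint passes when its expression is NULL) → nullable.
- reading_id: part of the PRIMARY KEY, which implies NOT NULL → not nullable.
- rssi: CHECK does not forbid NULL (a CHECK constraint passes when its expression is NULL) → nullable.
- severity: CHECK does not forbid NULL (a CHECK constraint passes when its expression is NULL) → nullable.
- unit: CHECK does not forbid NULL (a CHECK constraint passes when its expression is NULL) → nullable.
- interval: no NOT NULL constraint applies → nullable.
- version: CHECK does not forbid NULL (a CHECK constraint passes when its expression is NULL) → nullable.

model, threshold, mac, rssi, severity, unit, interval, version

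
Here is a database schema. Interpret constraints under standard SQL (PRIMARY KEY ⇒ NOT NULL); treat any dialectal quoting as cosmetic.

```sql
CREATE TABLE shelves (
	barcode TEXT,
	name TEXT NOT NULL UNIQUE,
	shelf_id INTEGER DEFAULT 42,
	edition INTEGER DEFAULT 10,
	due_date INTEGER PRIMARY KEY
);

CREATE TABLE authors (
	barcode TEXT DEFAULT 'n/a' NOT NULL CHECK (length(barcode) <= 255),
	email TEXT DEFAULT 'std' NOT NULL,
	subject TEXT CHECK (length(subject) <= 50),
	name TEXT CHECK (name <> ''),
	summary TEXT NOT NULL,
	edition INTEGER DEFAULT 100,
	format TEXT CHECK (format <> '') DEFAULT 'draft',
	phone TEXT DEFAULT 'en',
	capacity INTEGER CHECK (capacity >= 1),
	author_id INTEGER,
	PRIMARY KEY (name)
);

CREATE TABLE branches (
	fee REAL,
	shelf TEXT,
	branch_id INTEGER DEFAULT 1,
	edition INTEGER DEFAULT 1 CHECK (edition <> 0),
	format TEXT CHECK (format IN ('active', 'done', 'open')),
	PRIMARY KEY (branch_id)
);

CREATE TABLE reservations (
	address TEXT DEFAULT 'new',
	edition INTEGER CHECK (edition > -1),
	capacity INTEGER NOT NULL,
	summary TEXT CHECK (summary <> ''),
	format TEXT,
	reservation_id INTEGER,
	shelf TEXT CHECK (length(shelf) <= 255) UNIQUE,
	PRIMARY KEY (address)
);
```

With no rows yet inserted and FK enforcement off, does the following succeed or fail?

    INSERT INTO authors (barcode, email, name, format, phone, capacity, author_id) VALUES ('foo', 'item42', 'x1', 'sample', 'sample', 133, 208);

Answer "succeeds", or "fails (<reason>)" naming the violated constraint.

fails (NOT NULL on summary)

summary is omitted from the column list and has no DEFAULT, so it would receive NULL.
But summary is declared NOT NULL.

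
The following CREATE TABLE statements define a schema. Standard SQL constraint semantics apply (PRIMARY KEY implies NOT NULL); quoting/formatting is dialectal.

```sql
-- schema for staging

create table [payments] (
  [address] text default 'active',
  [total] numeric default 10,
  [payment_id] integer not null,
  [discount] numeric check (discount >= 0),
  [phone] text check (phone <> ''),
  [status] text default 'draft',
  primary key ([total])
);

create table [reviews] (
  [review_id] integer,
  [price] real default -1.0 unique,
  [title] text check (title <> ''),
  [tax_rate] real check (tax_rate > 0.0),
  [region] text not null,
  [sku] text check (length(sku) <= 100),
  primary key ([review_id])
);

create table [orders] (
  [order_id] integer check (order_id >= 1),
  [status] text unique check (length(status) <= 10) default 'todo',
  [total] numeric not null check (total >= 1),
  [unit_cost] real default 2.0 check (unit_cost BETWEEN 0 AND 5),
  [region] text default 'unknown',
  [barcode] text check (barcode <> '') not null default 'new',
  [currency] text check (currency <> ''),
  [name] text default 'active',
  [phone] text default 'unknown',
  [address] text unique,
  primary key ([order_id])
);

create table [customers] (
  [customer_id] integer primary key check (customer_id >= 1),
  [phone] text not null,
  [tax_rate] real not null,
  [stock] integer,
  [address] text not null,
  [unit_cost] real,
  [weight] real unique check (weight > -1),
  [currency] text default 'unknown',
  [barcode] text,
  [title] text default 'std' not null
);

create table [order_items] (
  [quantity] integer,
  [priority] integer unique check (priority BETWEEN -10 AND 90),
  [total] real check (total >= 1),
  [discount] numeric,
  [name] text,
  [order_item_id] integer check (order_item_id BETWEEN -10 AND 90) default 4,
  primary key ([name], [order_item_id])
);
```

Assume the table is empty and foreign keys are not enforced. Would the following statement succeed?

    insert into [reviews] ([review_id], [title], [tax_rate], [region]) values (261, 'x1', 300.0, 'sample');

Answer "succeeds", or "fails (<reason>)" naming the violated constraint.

NOT NULL columns: region is supplied; review_id is supplied.
CHECK constraints: 'x1' satisfies (title <> ''); 300.0 satisfies (tax_rate > 0.0).
No constraint is violated.

succeeds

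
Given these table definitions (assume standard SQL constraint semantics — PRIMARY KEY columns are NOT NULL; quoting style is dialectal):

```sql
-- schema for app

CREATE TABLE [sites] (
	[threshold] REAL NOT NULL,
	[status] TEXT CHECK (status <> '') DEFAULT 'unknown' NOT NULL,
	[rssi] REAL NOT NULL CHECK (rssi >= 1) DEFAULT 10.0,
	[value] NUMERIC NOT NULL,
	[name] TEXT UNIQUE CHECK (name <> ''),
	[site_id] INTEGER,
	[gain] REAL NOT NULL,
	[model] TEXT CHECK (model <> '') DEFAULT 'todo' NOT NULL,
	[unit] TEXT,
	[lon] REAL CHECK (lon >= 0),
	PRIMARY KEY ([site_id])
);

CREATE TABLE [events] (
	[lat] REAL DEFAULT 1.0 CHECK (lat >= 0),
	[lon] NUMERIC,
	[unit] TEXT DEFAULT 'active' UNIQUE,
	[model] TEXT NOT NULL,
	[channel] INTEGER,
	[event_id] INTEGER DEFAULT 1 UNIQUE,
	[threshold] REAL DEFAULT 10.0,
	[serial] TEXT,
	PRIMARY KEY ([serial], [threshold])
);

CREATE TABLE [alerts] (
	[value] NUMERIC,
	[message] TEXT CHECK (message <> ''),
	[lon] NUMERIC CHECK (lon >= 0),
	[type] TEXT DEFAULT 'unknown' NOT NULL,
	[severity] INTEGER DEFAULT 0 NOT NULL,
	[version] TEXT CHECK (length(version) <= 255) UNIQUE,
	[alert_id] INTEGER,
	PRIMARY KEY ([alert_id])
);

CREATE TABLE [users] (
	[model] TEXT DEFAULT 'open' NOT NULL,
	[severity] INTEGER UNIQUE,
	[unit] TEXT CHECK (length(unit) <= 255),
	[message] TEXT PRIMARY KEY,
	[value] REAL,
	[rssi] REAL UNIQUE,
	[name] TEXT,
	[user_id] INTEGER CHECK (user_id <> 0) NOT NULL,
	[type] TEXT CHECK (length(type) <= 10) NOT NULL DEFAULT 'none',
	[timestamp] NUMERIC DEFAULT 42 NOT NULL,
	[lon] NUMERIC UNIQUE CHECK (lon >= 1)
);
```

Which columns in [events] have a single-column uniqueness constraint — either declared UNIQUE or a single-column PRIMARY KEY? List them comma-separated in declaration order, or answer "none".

unit, event_id

- lat: no UNIQUE or single-column PK constraint.
- lon: no UNIQUE or single-column PK constraint.
- unit: declared UNIQUE → unique.
- model: no UNIQUE or single-column PK constraint.
- channel: no UNIQUE or single-column PK constraint.
- event_id: declared UNIQUE → unique.
- threshold: part of a composite PRIMARY KEY — only the tuple is unique, not this column on its own.
- serial: part of a composite PRIMARY KEY — only the tuple is unique, not this column on its own.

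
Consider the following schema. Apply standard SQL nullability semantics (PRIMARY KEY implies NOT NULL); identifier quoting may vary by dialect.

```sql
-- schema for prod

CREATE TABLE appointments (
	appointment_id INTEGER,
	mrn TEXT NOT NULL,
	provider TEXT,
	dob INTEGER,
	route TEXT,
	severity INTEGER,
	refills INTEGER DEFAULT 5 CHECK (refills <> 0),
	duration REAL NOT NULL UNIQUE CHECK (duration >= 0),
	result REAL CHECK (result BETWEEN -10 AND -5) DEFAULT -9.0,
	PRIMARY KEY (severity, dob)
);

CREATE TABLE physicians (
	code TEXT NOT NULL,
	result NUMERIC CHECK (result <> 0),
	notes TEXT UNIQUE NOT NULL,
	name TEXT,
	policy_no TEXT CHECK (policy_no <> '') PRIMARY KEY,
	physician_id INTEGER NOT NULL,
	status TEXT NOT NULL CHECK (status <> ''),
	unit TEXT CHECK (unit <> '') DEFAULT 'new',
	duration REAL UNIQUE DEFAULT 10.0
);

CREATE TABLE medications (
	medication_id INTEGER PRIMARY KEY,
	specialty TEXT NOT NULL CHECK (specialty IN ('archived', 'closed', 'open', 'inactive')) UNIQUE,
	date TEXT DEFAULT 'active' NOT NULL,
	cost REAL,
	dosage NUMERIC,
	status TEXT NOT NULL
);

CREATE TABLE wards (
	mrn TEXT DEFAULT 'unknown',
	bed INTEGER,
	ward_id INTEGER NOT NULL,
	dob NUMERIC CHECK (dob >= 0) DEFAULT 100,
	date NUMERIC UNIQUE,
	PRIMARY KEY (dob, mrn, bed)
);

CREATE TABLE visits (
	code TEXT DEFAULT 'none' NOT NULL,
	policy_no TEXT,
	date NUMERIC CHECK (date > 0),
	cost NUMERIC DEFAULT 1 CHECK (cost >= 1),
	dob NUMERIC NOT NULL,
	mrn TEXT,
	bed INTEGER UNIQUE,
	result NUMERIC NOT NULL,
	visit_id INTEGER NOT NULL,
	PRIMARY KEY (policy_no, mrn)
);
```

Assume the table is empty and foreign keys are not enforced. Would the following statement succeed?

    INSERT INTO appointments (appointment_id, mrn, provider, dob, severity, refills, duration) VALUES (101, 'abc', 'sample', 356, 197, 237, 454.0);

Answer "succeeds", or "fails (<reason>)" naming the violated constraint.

succeeds

NOT NULL columns: dob is supplied; duration is supplied; mrn is supplied; severity is supplied.
CHECK constraints: 237 satisfies (refills <> 0); 454.0 satisfies (duration >= 0).
No constraint is violated.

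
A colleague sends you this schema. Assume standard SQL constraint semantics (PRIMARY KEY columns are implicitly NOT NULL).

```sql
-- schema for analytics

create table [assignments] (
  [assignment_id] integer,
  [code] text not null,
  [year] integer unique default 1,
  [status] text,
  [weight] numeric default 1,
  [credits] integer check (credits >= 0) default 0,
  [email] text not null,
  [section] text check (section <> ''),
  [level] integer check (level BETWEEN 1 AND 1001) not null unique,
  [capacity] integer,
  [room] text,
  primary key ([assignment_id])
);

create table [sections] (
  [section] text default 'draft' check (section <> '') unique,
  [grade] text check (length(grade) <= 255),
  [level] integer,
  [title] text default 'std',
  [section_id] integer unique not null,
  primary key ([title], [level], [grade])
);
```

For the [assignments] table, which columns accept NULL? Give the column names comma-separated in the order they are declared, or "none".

year, status, weight, credits, section, capacity, room

- assignment_id: part of the PRIMARY KEY, which implies NOT NULL → not nullable.
- code: declared NOT NULL → not nullable.
- year: UNIQUE does not imply NOT NULL → nullable.
- status: no NOT NULL constraint applies → nullable.
- weight: DEFAULT only fills an omitted column; an explicit NULL is still allowed → nullable.
- credits: CHECK does not forbid NULL (a CHECK constraint passes when its expression is NULL) → nullable.
- email: declared NOT NULL → not nullable.
- section: CHECK does not forbid NULL (a CHECK constraint passes when its expression is NULL) → nullable.
- level: declared NOT NULL → not nullable.
- capacity: no NOT NULL constraint applies → nullable.
- room: no NOT NULL constraint applies → nullable.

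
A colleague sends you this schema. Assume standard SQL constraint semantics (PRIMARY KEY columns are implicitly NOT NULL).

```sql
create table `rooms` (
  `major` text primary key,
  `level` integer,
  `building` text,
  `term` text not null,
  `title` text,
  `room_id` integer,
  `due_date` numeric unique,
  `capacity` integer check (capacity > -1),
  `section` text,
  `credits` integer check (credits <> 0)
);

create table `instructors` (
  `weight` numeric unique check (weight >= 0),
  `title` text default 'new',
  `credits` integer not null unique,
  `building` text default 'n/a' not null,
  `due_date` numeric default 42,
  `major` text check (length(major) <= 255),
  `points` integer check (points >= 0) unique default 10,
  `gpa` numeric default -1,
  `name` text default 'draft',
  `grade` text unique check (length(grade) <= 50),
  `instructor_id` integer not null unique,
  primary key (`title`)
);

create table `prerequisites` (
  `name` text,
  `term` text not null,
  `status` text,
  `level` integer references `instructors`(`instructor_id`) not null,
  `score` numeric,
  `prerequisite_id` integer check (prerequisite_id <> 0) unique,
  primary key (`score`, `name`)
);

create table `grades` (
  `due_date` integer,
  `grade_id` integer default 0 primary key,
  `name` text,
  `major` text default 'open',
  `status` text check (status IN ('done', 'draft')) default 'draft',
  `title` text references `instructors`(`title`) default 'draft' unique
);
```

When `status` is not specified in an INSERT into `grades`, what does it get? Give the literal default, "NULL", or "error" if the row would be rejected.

status has an explicit DEFAULT 'draft'.
When the column is omitted from an INSERT, that default is used.

'draft'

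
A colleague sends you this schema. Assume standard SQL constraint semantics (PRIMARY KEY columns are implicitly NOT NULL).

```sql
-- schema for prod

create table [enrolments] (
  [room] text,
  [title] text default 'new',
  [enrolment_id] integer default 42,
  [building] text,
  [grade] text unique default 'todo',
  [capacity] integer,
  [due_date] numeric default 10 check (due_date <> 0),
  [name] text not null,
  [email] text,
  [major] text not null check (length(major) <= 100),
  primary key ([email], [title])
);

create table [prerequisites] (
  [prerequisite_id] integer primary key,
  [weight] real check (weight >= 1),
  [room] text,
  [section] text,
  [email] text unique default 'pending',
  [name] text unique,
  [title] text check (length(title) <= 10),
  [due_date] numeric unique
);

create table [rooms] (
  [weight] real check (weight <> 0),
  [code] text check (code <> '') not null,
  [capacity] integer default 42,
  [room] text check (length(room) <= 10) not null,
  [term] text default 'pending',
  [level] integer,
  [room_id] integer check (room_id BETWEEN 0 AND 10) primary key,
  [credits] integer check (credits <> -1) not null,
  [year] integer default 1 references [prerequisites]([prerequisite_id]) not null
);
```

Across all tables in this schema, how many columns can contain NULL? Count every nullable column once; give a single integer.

17

enrolments: 6 nullable (room, enrolment_id, building, grade, capacity, due_date — PK (email, title) and explicit NOT NULL columns excluded).
prerequisites: 7 nullable (weight, room, section, email, name, title, due_date — PK (prerequisite_id) and explicit NOT NULL columns excluded).
rooms: 4 nullable (weight, capacity, term, level — PK (room_id) and explicit NOT NULL columns excluded).
Total: 6 + 7 + 4 = 17.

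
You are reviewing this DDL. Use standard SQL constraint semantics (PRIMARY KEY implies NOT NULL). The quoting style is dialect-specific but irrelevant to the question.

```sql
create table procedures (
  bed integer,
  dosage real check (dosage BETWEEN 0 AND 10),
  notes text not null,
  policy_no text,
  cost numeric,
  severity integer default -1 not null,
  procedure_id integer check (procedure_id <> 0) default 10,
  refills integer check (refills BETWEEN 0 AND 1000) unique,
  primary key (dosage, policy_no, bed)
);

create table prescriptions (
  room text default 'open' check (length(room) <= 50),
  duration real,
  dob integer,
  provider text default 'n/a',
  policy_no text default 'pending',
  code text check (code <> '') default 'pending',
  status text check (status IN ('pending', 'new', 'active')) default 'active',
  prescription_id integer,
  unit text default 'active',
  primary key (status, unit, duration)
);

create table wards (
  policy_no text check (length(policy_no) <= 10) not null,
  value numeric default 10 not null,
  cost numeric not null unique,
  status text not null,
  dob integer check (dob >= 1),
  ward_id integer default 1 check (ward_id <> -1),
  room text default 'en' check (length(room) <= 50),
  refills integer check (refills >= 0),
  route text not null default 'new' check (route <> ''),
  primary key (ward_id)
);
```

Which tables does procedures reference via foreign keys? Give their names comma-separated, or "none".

No column in procedures has a REFERENCES clause.

none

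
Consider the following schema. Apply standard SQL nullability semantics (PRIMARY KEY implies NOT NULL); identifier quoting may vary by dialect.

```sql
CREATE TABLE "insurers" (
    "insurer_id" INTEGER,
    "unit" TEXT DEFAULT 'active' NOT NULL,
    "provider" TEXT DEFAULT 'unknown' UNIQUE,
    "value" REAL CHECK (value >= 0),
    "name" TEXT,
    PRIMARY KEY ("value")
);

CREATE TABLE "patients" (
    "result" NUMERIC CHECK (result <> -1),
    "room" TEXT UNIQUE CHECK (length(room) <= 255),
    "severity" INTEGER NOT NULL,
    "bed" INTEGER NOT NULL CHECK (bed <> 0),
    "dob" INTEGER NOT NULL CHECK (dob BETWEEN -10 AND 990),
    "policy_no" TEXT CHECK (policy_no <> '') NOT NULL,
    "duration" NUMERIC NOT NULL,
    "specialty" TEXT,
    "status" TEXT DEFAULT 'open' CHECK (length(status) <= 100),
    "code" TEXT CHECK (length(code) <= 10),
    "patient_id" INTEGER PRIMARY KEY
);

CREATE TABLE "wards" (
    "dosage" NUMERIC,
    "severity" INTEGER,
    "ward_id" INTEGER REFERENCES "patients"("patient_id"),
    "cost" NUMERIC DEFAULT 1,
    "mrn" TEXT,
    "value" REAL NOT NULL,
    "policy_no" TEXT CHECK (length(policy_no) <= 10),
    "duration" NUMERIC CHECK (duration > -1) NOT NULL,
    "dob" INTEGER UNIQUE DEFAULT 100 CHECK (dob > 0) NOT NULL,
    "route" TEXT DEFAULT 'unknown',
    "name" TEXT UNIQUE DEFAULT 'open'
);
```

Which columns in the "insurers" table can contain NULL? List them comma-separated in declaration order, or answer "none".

insurer_id, provider, name

- insurer_id: no NOT NULL constraint applies → nullable.
- unit: declared NOT NULL → not nullable.
- provider: UNIQUE does not imply NOT NULL → nullable.
- value: part of the PRIMARY KEY, which implies NOT NULL → not nullable.
- name: no NOT NULL constraint applies → nullable.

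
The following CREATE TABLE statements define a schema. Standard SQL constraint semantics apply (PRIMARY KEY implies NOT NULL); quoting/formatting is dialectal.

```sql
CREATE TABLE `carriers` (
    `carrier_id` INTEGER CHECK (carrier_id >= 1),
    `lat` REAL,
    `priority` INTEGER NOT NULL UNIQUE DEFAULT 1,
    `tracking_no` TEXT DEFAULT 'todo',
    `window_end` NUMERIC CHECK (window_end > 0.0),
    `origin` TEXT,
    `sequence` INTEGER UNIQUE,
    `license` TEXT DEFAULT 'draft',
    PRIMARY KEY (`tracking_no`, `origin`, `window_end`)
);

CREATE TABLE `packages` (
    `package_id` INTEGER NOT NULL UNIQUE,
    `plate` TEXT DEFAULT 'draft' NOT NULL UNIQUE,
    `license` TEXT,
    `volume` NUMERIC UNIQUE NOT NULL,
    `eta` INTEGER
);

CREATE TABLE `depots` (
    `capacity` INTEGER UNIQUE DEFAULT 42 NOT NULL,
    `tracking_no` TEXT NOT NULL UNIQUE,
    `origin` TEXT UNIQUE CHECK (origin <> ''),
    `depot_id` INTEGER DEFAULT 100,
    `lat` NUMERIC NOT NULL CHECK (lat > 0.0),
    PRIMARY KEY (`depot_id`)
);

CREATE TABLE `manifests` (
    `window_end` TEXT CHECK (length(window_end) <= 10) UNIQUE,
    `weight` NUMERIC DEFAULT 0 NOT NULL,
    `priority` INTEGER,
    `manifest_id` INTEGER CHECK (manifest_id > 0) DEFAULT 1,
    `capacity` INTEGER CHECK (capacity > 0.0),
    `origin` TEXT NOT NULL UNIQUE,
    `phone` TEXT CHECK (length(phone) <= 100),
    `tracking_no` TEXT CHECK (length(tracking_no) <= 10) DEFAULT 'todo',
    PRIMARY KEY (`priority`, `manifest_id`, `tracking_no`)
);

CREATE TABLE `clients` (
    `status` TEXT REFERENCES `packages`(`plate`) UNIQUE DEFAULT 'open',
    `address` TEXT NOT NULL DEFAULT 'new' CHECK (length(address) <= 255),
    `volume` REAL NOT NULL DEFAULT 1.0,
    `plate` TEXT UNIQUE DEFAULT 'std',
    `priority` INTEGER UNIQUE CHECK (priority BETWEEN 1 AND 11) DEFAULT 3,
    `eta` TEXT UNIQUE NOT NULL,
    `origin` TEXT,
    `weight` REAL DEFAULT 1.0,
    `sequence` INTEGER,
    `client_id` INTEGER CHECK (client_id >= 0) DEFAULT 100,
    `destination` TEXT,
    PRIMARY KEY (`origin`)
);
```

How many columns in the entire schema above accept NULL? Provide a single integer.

17

carriers: 4 nullable (carrier_id, lat, sequence, license — PK (tracking_no, origin, window_end) and explicit NOT NULL columns excluded).
packages: 2 nullable (license, eta — PK none and explicit NOT NULL columns excluded).
depots: 1 nullable (origin — PK (depot_id) and explicit NOT NULL columns excluded).
manifests: 3 nullable (window_end, capacity, phone — PK (priority, manifest_id, tracking_no) and explicit NOT NULL columns excluded).
clients: 7 nullable (status, plate, priority, weight, sequence, client_id, destination — PK (origin) and explicit NOT NULL columns excluded).
Total: 4 + 2 + 1 + 3 + 7 = 17.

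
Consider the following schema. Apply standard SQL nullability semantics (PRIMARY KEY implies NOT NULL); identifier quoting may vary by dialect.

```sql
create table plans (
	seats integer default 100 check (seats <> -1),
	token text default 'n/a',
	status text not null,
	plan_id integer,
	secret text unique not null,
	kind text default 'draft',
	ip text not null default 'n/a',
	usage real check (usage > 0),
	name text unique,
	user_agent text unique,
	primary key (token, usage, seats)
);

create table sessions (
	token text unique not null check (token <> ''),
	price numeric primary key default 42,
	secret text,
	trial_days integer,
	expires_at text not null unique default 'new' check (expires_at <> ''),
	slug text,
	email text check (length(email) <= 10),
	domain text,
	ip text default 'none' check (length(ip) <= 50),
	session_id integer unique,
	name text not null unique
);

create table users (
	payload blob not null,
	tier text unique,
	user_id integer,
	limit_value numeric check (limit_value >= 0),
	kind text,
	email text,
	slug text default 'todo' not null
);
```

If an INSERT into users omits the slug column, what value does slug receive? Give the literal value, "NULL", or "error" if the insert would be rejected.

slug has an explicit DEFAULT 'todo'.
When the column is omitted from an INSERT, that default is used.

'todo'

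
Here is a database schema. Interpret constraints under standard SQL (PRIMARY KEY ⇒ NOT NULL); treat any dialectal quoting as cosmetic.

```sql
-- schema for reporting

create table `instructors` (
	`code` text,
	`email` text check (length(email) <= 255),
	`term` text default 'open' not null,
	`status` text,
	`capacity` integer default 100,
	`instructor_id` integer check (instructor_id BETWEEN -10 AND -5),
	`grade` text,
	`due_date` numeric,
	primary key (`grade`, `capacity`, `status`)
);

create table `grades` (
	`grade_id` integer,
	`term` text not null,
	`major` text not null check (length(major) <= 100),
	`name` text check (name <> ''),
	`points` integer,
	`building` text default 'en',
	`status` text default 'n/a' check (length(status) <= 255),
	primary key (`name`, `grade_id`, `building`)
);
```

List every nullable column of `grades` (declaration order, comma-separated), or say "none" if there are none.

points, status

- grade_id: part of the PRIMARY KEY, which implies NOT NULL → not nullable.
- term: declared NOT NULL → not nullable.
- major: declared NOT NULL → not nullable.
- name: part of the PRIMARY KEY, which implies NOT NULL → not nullable.
- points: no NOT NULL constraint applies → nullable.
- building: part of the PRIMARY KEY, which implies NOT NULL → not nullable.
- status: CHECK does not forbid NULL (a CHECK constraint passes when its expression is NULL) → nullable.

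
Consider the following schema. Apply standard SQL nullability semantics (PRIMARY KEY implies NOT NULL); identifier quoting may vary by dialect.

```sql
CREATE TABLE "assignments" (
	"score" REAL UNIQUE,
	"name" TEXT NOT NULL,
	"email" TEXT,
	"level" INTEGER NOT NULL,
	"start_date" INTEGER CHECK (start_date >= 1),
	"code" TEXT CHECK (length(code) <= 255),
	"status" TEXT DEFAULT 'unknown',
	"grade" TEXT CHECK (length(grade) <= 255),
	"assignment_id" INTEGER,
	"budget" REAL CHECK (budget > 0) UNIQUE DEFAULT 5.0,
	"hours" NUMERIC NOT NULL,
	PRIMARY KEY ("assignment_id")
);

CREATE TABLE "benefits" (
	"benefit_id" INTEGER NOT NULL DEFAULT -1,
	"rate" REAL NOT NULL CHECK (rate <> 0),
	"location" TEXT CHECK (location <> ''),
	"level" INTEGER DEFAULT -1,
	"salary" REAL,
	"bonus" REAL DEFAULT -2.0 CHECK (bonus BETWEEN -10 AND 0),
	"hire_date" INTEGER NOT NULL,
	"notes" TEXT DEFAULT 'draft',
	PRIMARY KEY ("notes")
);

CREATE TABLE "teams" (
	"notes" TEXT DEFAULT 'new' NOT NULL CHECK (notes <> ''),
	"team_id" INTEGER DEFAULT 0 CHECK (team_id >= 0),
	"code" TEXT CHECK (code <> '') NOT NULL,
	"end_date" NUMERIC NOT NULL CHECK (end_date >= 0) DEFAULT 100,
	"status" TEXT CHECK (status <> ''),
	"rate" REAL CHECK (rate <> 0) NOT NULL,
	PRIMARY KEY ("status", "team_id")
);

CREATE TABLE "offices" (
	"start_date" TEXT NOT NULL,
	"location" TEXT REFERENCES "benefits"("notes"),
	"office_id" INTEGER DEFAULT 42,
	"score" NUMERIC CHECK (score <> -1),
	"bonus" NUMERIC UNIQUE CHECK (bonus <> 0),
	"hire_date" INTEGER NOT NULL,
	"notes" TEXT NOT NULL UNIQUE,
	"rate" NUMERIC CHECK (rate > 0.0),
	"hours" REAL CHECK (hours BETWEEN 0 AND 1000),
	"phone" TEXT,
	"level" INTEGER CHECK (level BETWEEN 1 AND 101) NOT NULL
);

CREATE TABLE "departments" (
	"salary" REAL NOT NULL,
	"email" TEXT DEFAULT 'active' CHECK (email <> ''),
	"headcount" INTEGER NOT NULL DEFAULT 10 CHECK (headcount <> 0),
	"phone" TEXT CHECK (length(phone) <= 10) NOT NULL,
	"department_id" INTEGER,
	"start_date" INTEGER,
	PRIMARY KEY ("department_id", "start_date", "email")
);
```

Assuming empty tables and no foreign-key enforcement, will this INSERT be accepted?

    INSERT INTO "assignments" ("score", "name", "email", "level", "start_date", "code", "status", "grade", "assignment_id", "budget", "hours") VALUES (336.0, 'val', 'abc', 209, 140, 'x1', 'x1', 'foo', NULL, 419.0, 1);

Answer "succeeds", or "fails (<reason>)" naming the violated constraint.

fails (NOT NULL on assignment_id)

assignment_id is explicitly set to NULL, but assignment_id is part of the PRIMARY KEY (implied NOT NULL).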